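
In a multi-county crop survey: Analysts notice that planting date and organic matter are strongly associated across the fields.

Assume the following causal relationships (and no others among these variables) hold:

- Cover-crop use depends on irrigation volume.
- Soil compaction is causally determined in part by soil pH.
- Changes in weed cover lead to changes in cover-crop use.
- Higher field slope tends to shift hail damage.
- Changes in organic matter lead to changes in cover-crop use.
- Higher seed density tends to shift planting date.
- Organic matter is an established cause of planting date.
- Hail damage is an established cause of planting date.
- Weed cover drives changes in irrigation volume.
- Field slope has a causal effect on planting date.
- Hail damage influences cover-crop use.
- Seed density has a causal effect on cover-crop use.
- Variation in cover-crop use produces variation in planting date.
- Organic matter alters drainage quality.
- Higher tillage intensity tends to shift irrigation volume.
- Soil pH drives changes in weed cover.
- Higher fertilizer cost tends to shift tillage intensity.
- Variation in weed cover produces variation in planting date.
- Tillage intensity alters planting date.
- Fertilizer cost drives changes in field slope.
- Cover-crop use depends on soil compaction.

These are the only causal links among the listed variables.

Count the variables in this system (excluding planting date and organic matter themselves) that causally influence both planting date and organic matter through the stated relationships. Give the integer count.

No listed variable has a causal path to both planting date and organic matter, so there are no common causes.

0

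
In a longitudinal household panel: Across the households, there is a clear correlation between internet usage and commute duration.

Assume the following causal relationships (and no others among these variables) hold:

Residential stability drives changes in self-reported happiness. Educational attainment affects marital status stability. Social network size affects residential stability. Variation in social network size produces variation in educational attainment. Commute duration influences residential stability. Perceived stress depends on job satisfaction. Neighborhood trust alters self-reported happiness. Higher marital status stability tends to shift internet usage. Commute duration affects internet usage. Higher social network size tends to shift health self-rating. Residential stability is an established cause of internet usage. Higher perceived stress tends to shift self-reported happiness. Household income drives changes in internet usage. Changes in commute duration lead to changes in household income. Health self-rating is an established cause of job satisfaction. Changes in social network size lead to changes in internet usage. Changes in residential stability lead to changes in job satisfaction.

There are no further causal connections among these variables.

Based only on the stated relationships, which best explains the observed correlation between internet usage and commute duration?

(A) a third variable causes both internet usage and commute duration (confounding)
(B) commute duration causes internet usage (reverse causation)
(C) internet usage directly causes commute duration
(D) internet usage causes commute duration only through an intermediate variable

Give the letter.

The stated link runs commute duration → internet usage; internet usage has no causal path to commute duration. No variable causes both, so confounding is ruled out. The correlation reflects reverse causation.

B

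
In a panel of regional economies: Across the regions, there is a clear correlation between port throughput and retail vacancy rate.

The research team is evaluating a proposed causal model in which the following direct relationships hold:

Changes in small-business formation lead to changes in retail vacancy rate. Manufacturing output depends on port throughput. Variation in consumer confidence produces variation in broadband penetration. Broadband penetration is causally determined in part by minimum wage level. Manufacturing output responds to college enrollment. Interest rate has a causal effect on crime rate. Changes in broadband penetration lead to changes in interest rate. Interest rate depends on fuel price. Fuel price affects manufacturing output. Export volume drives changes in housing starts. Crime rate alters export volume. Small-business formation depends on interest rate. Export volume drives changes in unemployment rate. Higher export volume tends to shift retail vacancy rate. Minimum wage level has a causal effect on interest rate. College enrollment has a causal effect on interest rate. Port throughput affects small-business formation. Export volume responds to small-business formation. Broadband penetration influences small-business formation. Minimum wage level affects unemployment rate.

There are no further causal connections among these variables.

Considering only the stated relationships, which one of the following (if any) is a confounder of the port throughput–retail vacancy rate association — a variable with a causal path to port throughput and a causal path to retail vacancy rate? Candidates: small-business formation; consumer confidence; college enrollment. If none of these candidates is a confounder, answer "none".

None of the listed candidates has causal paths to both port throughput and retail vacancy rate in the stated relationships, so none is a common cause.

none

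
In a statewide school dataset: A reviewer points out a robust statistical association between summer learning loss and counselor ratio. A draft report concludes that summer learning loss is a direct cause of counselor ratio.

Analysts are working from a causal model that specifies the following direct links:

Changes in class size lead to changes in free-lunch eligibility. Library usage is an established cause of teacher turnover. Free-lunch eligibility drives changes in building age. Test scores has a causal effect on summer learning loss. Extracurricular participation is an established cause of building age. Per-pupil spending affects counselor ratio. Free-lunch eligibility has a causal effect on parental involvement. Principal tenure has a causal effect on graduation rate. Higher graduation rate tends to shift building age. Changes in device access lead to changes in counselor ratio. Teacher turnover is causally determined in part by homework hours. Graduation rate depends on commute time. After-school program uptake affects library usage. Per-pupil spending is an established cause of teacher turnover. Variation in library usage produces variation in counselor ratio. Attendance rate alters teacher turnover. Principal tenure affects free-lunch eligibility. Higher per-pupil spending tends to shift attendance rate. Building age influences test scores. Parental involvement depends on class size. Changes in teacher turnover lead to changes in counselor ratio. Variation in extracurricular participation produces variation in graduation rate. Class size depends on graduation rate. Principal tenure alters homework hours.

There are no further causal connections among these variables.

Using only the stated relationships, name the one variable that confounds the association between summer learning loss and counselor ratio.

Principal tenure has a causal path to summer learning loss (principal tenure → graduation rate → building age → test scores → summer learning loss) and a separate causal path to counselor ratio (principal tenure → homework hours → teacher turnover → counselor ratio), so it is a common cause of both.
No stated relationship gives summer learning loss a causal route to counselor ratio, so the correlation is explained by the shared upstream cause rather than a direct effect.

principal tenure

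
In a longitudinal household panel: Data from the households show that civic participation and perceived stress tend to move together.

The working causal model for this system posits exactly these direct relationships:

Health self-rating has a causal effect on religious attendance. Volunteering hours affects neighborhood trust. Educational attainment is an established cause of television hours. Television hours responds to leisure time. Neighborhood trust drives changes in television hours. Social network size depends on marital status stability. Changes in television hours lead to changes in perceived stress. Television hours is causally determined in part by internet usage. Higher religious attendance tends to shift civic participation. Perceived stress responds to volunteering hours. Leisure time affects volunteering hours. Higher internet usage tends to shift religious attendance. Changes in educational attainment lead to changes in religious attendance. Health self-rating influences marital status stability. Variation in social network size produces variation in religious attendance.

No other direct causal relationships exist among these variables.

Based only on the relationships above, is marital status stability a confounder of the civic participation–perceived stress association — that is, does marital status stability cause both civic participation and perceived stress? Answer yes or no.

no

Marital status stability has no stated causal path to perceived stress. A confounder must cause both variables, so marital status stability does not qualify.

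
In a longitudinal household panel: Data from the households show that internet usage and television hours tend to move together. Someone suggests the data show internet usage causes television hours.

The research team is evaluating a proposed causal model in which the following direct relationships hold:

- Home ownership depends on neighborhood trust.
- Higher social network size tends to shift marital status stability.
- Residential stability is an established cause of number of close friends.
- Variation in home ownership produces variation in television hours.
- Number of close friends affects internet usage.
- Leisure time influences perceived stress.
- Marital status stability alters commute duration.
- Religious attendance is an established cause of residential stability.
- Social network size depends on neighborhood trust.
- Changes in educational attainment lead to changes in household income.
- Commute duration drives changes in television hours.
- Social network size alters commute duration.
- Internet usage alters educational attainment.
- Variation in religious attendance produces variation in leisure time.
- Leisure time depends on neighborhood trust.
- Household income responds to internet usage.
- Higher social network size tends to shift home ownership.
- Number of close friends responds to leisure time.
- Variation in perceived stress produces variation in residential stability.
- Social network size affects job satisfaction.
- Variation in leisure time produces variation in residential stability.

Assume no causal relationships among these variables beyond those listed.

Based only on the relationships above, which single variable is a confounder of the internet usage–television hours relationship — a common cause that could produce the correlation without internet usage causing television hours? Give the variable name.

Neighborhood trust has a causal path to internet usage (neighborhood trust → leisure time → number of close friends → internet usage) and a separate causal path to television hours (neighborhood trust → home ownership → television hours), so it is a common cause of both.
No stated relationship gives internet usage a causal route to television hours, so the correlation is explained by the shared upstream cause rather than a direct effect.

neighborhood trust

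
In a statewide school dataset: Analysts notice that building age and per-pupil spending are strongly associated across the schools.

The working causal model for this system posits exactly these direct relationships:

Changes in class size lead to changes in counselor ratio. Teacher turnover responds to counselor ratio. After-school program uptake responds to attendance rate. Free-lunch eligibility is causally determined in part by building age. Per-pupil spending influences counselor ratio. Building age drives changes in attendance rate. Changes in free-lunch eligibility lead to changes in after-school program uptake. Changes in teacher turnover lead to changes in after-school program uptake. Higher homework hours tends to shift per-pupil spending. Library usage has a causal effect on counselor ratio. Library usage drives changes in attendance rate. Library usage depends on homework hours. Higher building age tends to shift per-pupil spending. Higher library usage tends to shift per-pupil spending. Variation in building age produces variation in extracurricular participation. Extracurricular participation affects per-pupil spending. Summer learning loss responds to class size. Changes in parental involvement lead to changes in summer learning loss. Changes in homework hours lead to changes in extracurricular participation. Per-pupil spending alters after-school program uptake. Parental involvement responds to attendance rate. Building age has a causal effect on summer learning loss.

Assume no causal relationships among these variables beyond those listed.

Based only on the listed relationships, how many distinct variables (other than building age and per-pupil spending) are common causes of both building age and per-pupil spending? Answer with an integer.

No listed variable has a causal path to both building age and per-pupil spending, so there are no common causes.

0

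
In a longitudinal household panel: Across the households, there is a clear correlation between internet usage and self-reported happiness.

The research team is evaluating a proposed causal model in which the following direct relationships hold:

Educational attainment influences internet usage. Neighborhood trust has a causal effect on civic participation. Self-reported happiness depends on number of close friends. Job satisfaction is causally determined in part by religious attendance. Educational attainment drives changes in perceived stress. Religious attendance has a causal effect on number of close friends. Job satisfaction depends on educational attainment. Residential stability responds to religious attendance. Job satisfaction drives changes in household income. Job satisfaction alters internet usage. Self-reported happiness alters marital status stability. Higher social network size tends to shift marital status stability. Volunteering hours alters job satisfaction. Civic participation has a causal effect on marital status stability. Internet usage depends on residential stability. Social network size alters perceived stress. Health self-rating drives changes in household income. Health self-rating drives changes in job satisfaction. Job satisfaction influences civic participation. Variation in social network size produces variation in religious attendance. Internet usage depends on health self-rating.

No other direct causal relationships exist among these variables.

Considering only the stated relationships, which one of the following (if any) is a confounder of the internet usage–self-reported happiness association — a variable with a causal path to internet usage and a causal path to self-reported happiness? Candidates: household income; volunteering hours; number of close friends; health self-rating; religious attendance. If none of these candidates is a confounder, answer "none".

Religious attendance causes internet usage (religious attendance → job satisfaction → internet usage) and also causes self-reported happiness (religious attendance → number of close friends → self-reported happiness); it is a common cause of both.
Each of the other candidates lacks a causal path to at least one of internet usage and self-reported happiness, so they do not confound the relationship.

religious attendance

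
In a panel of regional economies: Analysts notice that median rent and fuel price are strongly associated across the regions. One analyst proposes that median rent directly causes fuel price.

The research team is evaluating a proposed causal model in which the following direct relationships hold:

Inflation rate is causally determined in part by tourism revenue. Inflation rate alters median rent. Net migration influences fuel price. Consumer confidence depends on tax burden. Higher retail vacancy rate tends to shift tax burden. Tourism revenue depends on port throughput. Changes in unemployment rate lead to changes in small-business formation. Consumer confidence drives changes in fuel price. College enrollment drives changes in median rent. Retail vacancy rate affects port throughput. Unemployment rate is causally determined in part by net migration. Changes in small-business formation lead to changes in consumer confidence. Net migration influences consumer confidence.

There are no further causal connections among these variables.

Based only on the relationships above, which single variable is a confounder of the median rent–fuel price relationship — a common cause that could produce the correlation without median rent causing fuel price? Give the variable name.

Retail vacancy rate has a causal path to median rent (retail vacancy rate → port throughput → tourism revenue → inflation rate → median rent) and a separate causal path to fuel price (retail vacancy rate → tax burden → consumer confidence → fuel price), so it is a common cause of both.
No stated relationship gives median rent a causal route to fuel price, so the correlation is explained by the shared upstream cause rather than a direct effect.

retail vacancy rate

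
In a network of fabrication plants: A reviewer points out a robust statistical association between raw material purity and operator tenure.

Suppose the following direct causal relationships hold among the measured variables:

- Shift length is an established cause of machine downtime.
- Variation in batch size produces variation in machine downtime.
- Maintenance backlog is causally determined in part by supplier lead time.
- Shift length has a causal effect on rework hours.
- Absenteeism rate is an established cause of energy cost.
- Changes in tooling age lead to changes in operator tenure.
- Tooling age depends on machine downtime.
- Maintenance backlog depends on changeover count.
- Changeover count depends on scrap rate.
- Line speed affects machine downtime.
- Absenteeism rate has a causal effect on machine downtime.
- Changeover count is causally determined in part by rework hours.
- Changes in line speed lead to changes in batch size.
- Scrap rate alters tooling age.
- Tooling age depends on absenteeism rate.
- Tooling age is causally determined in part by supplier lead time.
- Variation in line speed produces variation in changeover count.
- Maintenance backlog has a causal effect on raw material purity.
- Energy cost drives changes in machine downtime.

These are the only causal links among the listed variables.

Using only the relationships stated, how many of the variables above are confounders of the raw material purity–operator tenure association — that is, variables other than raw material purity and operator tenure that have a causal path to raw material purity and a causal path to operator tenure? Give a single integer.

The common causes are: line speed (to raw material purity via line speed → changeover count → maintenance backlog → raw material purity; to operator tenure via line speed → machine downtime → tooling age → operator tenure); scrap rate (to raw material purity via scrap rate → changeover count → maintenance backlog → raw material purity; to operator tenure via scrap rate → tooling age → operator tenure); shift length (to raw material purity via shift length → rework hours → changeover count → maintenance backlog → raw material purity; to operator tenure via shift length → machine downtime → tooling age → operator tenure); supplier lead time (to raw material purity via supplier lead time → maintenance backlog → raw material purity; to operator tenure via supplier lead time → tooling age → operator tenure).
Every other variable lacks a causal path to at least one of raw material purity and operator tenure.

4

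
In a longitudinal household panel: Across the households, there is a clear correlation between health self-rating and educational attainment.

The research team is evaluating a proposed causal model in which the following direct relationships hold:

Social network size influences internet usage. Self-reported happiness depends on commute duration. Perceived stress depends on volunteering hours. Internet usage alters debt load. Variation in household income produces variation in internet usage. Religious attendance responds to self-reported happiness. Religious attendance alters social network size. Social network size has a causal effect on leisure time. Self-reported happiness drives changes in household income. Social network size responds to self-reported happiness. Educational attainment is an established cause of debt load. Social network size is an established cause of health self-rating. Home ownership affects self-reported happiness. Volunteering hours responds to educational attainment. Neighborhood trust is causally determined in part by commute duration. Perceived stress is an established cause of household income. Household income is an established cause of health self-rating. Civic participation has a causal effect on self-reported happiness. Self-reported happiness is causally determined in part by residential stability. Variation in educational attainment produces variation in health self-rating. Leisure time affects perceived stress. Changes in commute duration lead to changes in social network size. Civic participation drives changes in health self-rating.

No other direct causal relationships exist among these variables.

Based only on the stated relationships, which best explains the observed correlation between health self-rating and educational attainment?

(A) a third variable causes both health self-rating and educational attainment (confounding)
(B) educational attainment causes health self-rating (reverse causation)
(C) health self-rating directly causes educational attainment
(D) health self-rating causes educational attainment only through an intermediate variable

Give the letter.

B

The stated link runs educational attainment → health self-rating; health self-rating has no causal path to educational attainment. No variable causes both, so confounding is ruled out. The correlation reflects reverse causation.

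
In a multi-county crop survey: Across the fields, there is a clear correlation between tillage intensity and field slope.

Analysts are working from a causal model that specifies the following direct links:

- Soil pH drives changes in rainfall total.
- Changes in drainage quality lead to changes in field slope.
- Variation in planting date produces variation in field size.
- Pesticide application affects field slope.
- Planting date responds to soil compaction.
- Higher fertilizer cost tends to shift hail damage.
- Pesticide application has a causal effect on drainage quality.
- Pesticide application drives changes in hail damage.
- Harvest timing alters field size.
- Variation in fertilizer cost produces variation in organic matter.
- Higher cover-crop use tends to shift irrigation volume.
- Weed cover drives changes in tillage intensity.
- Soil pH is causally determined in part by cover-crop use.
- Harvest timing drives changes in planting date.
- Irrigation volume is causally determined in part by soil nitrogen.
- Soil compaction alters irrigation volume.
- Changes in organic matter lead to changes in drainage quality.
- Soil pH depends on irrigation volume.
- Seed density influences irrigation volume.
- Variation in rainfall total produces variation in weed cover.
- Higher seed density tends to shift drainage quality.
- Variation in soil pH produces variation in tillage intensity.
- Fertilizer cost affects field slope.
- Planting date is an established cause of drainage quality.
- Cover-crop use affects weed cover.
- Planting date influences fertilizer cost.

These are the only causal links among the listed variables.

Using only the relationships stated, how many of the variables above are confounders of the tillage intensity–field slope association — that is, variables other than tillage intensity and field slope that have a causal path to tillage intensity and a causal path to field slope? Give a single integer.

The common causes are: seed density (to tillage intensity via seed density → irrigation volume → soil pH → tillage intensity; to field slope via seed density → drainage quality → field slope); soil compaction (to tillage intensity via soil compaction → irrigation volume → soil pH → tillage intensity; to field slope via soil compaction → planting date → fertilizer cost → field slope).
Every other variable lacks a causal path to at least one of tillage intensity and field slope.

2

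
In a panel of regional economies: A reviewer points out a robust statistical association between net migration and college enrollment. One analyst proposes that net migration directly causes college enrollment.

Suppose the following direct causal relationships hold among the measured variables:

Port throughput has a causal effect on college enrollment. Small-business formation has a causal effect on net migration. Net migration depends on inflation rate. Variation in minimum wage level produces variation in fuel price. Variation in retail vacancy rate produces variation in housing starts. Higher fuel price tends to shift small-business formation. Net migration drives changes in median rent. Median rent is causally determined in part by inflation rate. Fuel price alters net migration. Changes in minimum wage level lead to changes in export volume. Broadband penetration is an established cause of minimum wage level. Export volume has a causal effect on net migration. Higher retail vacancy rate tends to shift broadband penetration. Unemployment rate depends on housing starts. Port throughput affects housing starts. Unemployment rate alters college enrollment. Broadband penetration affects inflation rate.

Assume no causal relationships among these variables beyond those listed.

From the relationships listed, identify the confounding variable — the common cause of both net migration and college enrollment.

retail vacancy rate

Retail vacancy rate has a causal path to net migration (retail vacancy rate → broadband penetration → inflation rate → net migration) and a separate causal path to college enrollment (retail vacancy rate → housing starts → unemployment rate → college enrollment), so it is a common cause of both.
No stated relationship gives net migration a causal route to college enrollment, so the correlation is explained by the shared upstream cause rather than a direct effect.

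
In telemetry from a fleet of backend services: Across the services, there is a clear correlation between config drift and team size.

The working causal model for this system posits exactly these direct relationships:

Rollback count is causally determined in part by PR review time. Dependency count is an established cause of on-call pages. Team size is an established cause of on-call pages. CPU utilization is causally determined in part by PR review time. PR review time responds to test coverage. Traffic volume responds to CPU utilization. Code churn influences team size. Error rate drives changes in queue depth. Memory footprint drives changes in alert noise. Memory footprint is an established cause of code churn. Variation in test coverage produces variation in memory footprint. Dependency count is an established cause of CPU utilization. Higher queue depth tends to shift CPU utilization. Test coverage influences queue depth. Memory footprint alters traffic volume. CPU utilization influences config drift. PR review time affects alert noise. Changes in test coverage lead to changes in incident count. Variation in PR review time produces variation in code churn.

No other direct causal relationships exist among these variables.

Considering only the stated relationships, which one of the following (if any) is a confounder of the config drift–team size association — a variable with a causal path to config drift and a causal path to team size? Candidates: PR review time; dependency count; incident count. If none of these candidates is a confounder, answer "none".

PR review time causes config drift (PR review time → CPU utilization → config drift) and also causes team size (PR review time → code churn → team size); it is a common cause of both.
Each of the other candidates lacks a causal path to at least one of config drift and team size, so they do not confound the relationship.

PR review time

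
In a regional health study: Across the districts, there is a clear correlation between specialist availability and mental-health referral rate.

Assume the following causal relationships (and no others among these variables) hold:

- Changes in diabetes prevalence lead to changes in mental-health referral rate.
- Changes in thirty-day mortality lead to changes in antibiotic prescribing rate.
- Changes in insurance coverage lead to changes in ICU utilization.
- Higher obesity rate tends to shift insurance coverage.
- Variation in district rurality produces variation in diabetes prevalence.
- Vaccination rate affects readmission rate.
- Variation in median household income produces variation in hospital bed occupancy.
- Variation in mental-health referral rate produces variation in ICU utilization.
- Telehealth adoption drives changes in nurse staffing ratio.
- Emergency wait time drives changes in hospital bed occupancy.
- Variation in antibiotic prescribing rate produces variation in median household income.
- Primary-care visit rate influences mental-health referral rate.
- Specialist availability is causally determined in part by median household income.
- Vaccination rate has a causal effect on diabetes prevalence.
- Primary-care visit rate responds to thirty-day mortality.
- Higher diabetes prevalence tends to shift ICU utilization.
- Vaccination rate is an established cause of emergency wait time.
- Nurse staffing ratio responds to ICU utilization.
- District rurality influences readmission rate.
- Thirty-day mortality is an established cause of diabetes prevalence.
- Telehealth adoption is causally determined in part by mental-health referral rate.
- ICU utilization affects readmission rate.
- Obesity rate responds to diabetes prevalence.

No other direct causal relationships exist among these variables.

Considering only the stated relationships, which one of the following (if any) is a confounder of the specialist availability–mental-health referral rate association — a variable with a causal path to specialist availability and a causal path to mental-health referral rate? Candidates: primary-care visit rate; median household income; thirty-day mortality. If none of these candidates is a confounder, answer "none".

Thirty-day mortality causes specialist availability (thirty-day mortality → antibiotic prescribing rate → median household income → specialist availability) and also causes mental-health referral rate (thirty-day mortality → diabetes prevalence → mental-health referral rate); it is a common cause of both.
Each of the other candidates lacks a causal path to at least one of specialist availability and mental-health referral rate, so they do not confound the relationship.

thirty-day mortality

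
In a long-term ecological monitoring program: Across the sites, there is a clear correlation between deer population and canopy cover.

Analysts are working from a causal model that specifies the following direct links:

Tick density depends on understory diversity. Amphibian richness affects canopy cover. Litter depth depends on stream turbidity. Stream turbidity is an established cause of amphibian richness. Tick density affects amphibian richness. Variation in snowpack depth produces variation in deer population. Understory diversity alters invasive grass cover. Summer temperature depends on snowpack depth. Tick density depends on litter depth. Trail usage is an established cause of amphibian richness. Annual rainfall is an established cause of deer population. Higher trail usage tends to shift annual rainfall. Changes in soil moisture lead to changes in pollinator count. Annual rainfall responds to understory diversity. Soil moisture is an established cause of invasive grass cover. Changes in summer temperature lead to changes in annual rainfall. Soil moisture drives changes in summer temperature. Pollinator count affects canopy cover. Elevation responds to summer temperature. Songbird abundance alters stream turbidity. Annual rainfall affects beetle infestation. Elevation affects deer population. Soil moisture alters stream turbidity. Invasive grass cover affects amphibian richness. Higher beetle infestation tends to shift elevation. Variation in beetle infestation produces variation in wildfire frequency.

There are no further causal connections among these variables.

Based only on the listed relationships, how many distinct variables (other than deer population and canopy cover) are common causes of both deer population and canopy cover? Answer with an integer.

The common causes are: soil moisture (to deer population via soil moisture → summer temperature → annual rainfall → deer population; to canopy cover via soil moisture → pollinator count → canopy cover); trail usage (to deer population via trail usage → annual rainfall → deer population; to canopy cover via trail usage → amphibian richness → canopy cover); understory diversity (to deer population via understory diversity → annual rainfall → deer population; to canopy cover via understory diversity → invasive grass cover → amphibian richness → canopy cover).
Every other variable lacks a causal path to at least one of deer population and canopy cover.

3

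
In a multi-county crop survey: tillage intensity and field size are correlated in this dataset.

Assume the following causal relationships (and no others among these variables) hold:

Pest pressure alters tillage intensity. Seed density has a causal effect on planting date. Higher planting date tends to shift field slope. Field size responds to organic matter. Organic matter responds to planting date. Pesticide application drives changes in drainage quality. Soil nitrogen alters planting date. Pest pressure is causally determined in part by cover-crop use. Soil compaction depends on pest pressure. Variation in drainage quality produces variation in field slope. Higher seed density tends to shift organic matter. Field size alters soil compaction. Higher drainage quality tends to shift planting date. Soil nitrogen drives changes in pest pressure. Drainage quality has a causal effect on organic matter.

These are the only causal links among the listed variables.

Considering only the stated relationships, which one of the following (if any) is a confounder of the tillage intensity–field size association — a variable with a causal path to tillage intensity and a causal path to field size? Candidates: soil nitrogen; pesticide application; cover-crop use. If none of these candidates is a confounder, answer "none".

Soil nitrogen causes tillage intensity (soil nitrogen → pest pressure → tillage intensity) and also causes field size (soil nitrogen → planting date → organic matter → field size); it is a common cause of both.
Each of the other candidates lacks a causal path to at least one of tillage intensity and field size, so they do not confound the relationship.

soil nitrogen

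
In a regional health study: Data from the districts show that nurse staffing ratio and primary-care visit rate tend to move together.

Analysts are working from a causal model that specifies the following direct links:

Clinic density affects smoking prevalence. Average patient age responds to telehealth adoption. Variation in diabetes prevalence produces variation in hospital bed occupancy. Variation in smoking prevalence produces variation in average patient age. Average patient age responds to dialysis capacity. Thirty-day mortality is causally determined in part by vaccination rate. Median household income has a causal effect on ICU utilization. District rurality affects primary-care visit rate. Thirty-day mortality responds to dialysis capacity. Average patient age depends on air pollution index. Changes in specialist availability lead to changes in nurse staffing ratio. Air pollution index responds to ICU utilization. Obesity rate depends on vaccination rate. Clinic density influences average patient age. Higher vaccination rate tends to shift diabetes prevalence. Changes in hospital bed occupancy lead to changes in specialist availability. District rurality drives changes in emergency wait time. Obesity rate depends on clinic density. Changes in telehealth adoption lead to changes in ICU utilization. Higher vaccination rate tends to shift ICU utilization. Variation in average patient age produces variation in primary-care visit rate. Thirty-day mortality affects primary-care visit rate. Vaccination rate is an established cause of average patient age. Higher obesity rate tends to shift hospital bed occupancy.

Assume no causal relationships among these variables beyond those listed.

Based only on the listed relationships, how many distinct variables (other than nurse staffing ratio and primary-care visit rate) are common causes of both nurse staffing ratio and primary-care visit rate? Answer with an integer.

The common causes are: clinic density (to nurse staffing ratio via clinic density → obesity rate → hospital bed occupancy → specialist availability → nurse staffing ratio; to primary-care visit rate via clinic density → average patient age → primary-care visit rate); vaccination rate (to nurse staffing ratio via vaccination rate → diabetes prevalence → hospital bed occupancy → specialist availability → nurse staffing ratio; to primary-care visit rate via vaccination rate → thirty-day mortality → primary-care visit rate).
Every other variable lacks a causal path to at least one of nurse staffing ratio and primary-care visit rate.

2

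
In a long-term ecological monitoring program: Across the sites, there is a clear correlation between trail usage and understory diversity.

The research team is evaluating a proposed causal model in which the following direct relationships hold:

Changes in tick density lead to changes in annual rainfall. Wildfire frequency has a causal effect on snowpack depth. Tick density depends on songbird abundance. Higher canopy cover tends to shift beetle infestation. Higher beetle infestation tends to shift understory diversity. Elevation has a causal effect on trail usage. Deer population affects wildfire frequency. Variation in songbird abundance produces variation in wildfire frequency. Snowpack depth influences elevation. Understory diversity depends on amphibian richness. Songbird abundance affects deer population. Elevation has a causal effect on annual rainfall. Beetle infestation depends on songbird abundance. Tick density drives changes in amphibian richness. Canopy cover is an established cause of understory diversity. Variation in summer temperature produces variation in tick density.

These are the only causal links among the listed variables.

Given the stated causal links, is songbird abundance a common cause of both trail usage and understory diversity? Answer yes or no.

Songbird abundance has a causal path to trail usage (songbird abundance → wildfire frequency → snowpack depth → elevation → trail usage) and to understory diversity (songbird abundance → beetle infestation → understory diversity), so it is a common cause of both — a confounder.

yes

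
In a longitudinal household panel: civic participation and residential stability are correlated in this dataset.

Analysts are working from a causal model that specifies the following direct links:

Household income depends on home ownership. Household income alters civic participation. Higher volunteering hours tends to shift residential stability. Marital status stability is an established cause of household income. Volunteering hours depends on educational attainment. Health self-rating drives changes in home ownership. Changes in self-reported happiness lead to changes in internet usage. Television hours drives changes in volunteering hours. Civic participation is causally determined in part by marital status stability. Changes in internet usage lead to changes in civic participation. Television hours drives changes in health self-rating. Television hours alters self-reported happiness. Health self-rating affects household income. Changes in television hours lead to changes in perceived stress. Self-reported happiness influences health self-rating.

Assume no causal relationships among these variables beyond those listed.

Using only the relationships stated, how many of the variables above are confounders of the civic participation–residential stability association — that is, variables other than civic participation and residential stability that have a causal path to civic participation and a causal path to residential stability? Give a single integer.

The common causes are: television hours (to civic participation via television hours → self-reported happiness → internet usage → civic participation; to residential stability via television hours → volunteering hours → residential stability).
Every other variable lacks a causal path to at least one of civic participation and residential stability.

1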